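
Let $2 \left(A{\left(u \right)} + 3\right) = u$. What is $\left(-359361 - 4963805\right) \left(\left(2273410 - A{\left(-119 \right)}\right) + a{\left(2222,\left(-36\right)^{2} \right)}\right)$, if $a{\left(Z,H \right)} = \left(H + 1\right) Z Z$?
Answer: $-34099833142037703$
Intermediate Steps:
$A{\left(u \right)} = -3 + \frac{u}{2}$
$a{\left(Z,H \right)} = Z^{2} \left(1 + H\right)$ ($a{\left(Z,H \right)} = \left(1 + H\right) Z^{2} = Z^{2} \left(1 + H\right)$)
$\left(-359361 - 4963805\right) \left(\left(2273410 - A{\left(-119 \right)}\right) + a{\left(2222,\left(-36\right)^{2} \right)}\right) = \left(-359361 - 4963805\right) \left(\left(2273410 - \left(-3 + \frac{1}{2} \left(-119\right)\right)\right) + 2222^{2} \left(1 + \left(-36\right)^{2}\right)\right) = - 5323166 \left(\left(2273410 - \left(-3 - \frac{119}{2}\right)\right) + 4937284 \left(1 + 1296\right)\right) = - 5323166 \left(\left(2273410 - - \frac{125}{2}\right) + 4937284 \cdot 1297\right) = - 5323166 \left(\left(2273410 + \frac{125}{2}\right) + 6403657348\right) = - 5323166 \left(\frac{4546945}{2} + 6403657348\right) = \left(-5323166\right) \frac{12811861641}{2} = -34099833142037703$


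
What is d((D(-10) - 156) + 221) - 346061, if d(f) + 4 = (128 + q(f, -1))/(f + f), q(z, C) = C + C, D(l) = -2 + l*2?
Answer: -14880732/43 ≈ -3.4606e+5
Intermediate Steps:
D(l) = -2 + 2*l
q(z, C) = 2*C
d(f) = -4 + 63/f (d(f) = -4 + (128 + 2*(-1))/(f + f) = -4 + (128 - 2)/((2*f)) = -4 + 126*(1/(2*f)) = -4 + 63/f)
d((D(-10) - 156) + 221) - 346061 = (-4 + 63/(((-2 + 2*(-10)) - 156) + 221)) - 346061 = (-4 + 63/(((-2 - 20) - 156) + 221)) - 346061 = (-4 + 63/((-22 - 156) + 221)) - 346061 = (-4 + 63/(-178 + 221)) - 346061 = (-4 + 63/43) - 346061 = -109/43 - 346061 = -14880732/43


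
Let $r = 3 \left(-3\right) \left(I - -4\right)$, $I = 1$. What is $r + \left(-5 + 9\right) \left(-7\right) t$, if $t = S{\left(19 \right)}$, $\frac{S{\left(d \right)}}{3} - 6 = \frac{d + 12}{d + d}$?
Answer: $- \frac{11733}{19} \approx -617.53$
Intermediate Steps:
$S{\left(d \right)} = 18 + \frac{3 \left(12 + d\right)}{2 d}$ ($S{\left(d \right)} = 18 + 3 \frac{d + 12}{d + d} = 18 + 3 \frac{12 + d}{2 d} = 18 + \frac{3 \left(12 + d\right)}{2 d}$)
$t = \frac{777}{38}$ ($t = \frac{39}{2} + \frac{18}{19} = \frac{777}{38} \approx 20.447$)
$r = -45$ ($r = 3 \left(-3\right) \left(1 - -4\right) = - 9 \left(1 + 4\right) = \left(-9\right) 5 = -45$)
$r + \left(-5 + 9\right) \left(-7\right) t = -45 + \left(-5 + 9\right) \left(-7\right) \frac{777}{38} = -45 + 4 \left(-7\right) \frac{777}{38} = -45 - \frac{10878}{19} = - \frac{11733}{19}$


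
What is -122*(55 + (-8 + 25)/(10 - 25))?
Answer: -98576/15 ≈ -6571.7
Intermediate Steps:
-122*(55 + (-8 + 25)/(10 - 25)) = -122*(55 + 17/(-15)) = -122*(55 + 17*(-1/15)) = -122*(55 - 17/15) = -122*808/15 = -98576/15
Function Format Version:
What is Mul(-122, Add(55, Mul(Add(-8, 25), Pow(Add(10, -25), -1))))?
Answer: Rational(-98576, 15) ≈ -6571.7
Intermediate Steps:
Mul(-122, Add(55, Mul(Add(-8, 25), Pow(Add(10, -25), -1)))) = Mul(-122, Add(55, Mul(17, Pow(-15, -1)))) = Mul(-122, Add(55, Mul(17, Rational(-1, 15)))) = Mul(-122, Add(55, Rational(-17, 15))) = Mul(-122, Rational(808, 15)) = Rational(-98576, 15)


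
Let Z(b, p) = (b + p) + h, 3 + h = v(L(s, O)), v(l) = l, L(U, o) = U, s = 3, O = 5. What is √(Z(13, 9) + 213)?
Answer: √235 ≈ 15.330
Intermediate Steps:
h = 0 (h = -3 + 3 = 0)
Z(b, p) = b + p (Z(b, p) = (b + p) + 0 = b + p)
√(Z(13, 9) + 213) = √((13 + 9) + 213) = √(22 + 213) = √235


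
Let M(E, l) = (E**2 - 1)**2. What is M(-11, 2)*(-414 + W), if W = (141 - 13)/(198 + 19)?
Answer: -1291824000/217 ≈ -5.9531e+6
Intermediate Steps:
W = 128/217 ≈ 0.58986
M(E, l) = (-1 + E**2)**2
M(-11, 2)*(-414 + W) = (-1 + (-11)**2)**2*(-414 + 128/217) = (-1 + 121)**2*(-89710/217) = 120**2*(-89710/217) = 14400*(-89710/217) = -1291824000/217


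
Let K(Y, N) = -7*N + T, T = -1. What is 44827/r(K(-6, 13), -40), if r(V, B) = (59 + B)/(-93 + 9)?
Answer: -3765468/19 ≈ -1.9818e+5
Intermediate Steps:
K(Y, N) = -1 - 7*N (K(Y, N) = -7*N - 1 = -1 - 7*N)
r(V, B) = -59/84 - B/84 (r(V, B) = (59 + B)/(-84) = (59 + B)*(-1/84) = -59/84 - B/84)
44827/r(K(-6, 13), -40) = 44827/(-59/84 - 1/84*(-40)) = 44827/(-59/84 + 10/21) = 44827/(-19/84) = 44827*(-84/19) = -3765468/19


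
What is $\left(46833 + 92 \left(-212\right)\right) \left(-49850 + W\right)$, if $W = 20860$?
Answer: $-792267710$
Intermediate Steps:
$\left(46833 + 92 \left(-212\right)\right) \left(-49850 + W\right) = \left(46833 + 92 \left(-212\right)\right) \left(-49850 + 20860\right) = \left(46833 - 19504\right) \left(-28990\right) = 27329 \left(-28990\right) = -792267710$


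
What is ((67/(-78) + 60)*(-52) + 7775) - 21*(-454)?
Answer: 42701/3 ≈ 14234.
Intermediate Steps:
((67/(-78) + 60)*(-52) + 7775) - 21*(-454) = ((67*(-1/78) + 60)*(-52) + 7775) + 9534 = ((-67/78 + 60)*(-52) + 7775) + 9534 = ((4613/78)*(-52) + 7775) + 9534 = (-9226/3 + 7775) + 9534 = 14099/3 + 9534 = 42701/3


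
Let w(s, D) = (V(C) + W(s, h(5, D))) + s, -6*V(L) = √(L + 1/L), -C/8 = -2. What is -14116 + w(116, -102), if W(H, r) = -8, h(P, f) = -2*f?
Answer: -14008 - √257/24 ≈ -14009.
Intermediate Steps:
C = 16 (C = -8*(-2) = 16)
V(L) = -√(L + 1/L)/6
w(s, D) = -8 + s - √257/24 (w(s, D) = (-√(16 + 1/16)/6 - 8) + s = (-√257/24 - 8) + s = (-8 - √257/24) + s = -8 + s - √257/24)
-14116 + w(116, -102) = -14116 + (-8 + 116 - √257/24) = -14116 + (108 - √257/24) = -14008 - √257/24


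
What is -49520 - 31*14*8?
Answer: -52992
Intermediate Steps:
-49520 - 31*14*8 = -49520 - 434*8 = -49520 - 1*3472 = -49520 - 3472 = -52992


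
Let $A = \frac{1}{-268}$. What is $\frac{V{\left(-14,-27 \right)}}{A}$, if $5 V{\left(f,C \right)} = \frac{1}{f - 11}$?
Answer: $\frac{268}{125} \approx 2.144$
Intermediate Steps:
$V{\left(f,C \right)} = \frac{1}{5 \left(-11 + f\right)}$ ($V{\left(f,C \right)} = \frac{1}{5 \left(f - 11\right)} = \frac{1}{5 \left(-11 + f\right)}$)
$A = - \frac{1}{268} \approx -0.0037313$
$\frac{V{\left(-14,-27 \right)}}{A} = \frac{\frac{1}{5} \frac{1}{-11 - 14}}{- \frac{1}{268}} = \frac{1}{5 \left(-25\right)} \left(-268\right) = \frac{1}{5} \left(- \frac{1}{25}\right) \left(-268\right) = \left(- \frac{1}{125}\right) \left(-268\right) = \frac{268}{125}$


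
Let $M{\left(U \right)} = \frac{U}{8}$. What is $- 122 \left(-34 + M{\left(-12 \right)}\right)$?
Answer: $4331$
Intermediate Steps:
$M{\left(U \right)} = \frac{U}{8}$ ($M{\left(U \right)} = U \frac{1}{8} = \frac{U}{8}$)
$- 122 \left(-34 + M{\left(-12 \right)}\right) = - 122 \left(-34 + \frac{1}{8} \left(-12\right)\right) = - 122 \left(-34 - \frac{3}{2}\right) = \left(-122\right) \left(- \frac{71}{2}\right) = 4331$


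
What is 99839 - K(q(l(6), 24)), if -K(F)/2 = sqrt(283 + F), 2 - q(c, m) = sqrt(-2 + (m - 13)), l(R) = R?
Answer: 99839 + 2*sqrt(282) ≈ 99873.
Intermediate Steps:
q(c, m) = 2 - sqrt(-15 + m) (q(c, m) = 2 - sqrt(-2 + (m - 13)) = 2 - sqrt(-2 + (-13 + m)) = 2 - sqrt(-15 + m))
K(F) = -2*sqrt(283 + F)
99839 - K(q(l(6), 24)) = 99839 - (-2)*sqrt(283 + (2 - sqrt(-15 + 24))) = 99839 - (-2)*sqrt(283 + (2 - sqrt(9))) = 99839 - (-2)*sqrt(283 + (2 - 1*3)) = 99839 - (-2)*sqrt(283 + (2 - 3)) = 99839 - (-2)*sqrt(283 - 1) = 99839 - (-2)*sqrt(282) = 99839 + 2*sqrt(282)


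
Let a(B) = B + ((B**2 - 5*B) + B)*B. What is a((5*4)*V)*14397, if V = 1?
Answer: 92428740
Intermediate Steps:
a(B) = B + B*(B**2 - 4*B) (a(B) = B + (B**2 - 4*B)*B = B + B*(B**2 - 4*B))
a((5*4)*V)*14397 = (((5*4)*1)*(1 + ((5*4)*1)**2 - 4*5*4))*14397 = ((20*1)*(1 + (20*1)**2 - 80))*14397 = (20*(1 + 20**2 - 4*20))*14397 = (20*(1 + 400 - 80))*14397 = (20*321)*14397 = 6420*14397 = 92428740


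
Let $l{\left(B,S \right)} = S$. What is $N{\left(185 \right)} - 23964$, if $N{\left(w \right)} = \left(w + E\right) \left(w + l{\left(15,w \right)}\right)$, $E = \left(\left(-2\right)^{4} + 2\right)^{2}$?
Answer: $164366$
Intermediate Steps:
$E = 324$ ($E = \left(16 + 2\right)^{2} = 18^{2} = 324$)
$N{\left(w \right)} = 2 w \left(324 + w\right)$ ($N{\left(w \right)} = \left(w + 324\right) \left(w + w\right) = \left(324 + w\right) 2 w = 2 w \left(324 + w\right)$)
$N{\left(185 \right)} - 23964 = 2 \cdot 185 \left(324 + 185\right) - 23964 = 2 \cdot 185 \cdot 509 - 23964 = 188330 - 23964 = 164366$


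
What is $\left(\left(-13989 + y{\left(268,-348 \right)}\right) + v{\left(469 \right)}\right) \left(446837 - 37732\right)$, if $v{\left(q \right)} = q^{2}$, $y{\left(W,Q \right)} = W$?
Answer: $84373815200$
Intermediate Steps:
$\left(\left(-13989 + y{\left(268,-348 \right)}\right) + v{\left(469 \right)}\right) \left(446837 - 37732\right) = \left(\left(-13989 + 268\right) + 469^{2}\right) \left(446837 - 37732\right) = \left(-13721 + 219961\right) 409105 = 206240 \cdot 409105 = 84373815200$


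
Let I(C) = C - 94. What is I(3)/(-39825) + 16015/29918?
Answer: 640519913/1191484350 ≈ 0.53758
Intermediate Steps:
I(C) = -94 + C
I(3)/(-39825) + 16015/29918 = (-94 + 3)/(-39825) + 16015/29918 = -91*(-1/39825) + 16015*(1/29918) = 91/39825 + 16015/29918 = 640519913/1191484350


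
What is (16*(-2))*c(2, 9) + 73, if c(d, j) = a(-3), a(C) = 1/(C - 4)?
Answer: 543/7 ≈ 77.571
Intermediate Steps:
a(C) = 1/(-4 + C)
c(d, j) = -⅐ (c(d, j) = 1/(-4 - 3) = 1/(-7) = -⅐)
(16*(-2))*c(2, 9) + 73 = (16*(-2))*(-⅐) + 73 = -32*(-⅐) + 73 = 32/7 + 73 = 543/7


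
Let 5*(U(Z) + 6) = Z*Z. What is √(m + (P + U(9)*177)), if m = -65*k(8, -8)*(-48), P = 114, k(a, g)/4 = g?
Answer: I*√2448015/5 ≈ 312.92*I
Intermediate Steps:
k(a, g) = 4*g
U(Z) = -6 + Z²/5 (U(Z) = -6 + (Z*Z)/5 = -6 + Z²/5)
m = -99840 (m = -260*(-8)*(-48) = -65*(-32)*(-48) = 2080*(-48) = -99840)
√(m + (P + U(9)*177)) = √(-99840 + (114 + (-6 + (⅕)*9²)*177)) = √(-99840 + (114 + (-6 + (⅕)*81)*177)) = √(-99840 + (114 + (-6 + 81/5)*177)) = √(-99840 + (114 + (51/5)*177)) = √(-99840 + (114 + 9027/5)) = √(-99840 + 9597/5) = √(-489603/5) = I*√2448015/5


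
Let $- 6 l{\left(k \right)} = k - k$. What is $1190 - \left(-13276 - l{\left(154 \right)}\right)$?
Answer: $14466$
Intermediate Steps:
$l{\left(k \right)} = 0$ ($l{\left(k \right)} = - \frac{k - k}{6} = \left(- \frac{1}{6}\right) 0 = 0$)
$1190 - \left(-13276 - l{\left(154 \right)}\right) = 1190 - \left(-13276 - 0\right) = 1190 - \left(-13276 + 0\right) = 1190 - -13276 = 1190 + 13276 = 14466$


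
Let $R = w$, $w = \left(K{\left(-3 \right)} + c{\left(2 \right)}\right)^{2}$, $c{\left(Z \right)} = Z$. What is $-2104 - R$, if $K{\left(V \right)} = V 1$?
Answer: $-2105$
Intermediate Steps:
$K{\left(V \right)} = V$
$w = 1$ ($w = \left(-3 + 2\right)^{2} = \left(-1\right)^{2} = 1$)
$R = 1$
$-2104 - R = -2104 - 1 = -2105$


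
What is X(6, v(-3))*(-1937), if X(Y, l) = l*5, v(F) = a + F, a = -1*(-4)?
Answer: -9685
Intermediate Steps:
a = 4
v(F) = 4 + F
X(Y, l) = 5*l
X(6, v(-3))*(-1937) = (5*(4 - 3))*(-1937) = (5*1)*(-1937) = 5*(-1937) = -9685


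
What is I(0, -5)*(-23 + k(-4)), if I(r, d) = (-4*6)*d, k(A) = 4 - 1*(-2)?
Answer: -2040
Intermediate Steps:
k(A) = 6 (k(A) = 4 + 2 = 6)
I(r, d) = -24*d
I(0, -5)*(-23 + k(-4)) = (-24*(-5))*(-23 + 6) = 120*(-17) = -2040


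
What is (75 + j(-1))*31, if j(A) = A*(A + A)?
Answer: 2387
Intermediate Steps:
j(A) = 2*A**2 (j(A) = A*(2*A) = 2*A**2)
(75 + j(-1))*31 = (75 + 2*(-1)**2)*31 = (75 + 2*1)*31 = (75 + 2)*31 = 77*31 = 2387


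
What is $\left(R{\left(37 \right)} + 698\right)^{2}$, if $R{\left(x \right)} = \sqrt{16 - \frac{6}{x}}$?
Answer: $\frac{\left(25826 + \sqrt{21682}\right)^{2}}{1369} \approx 4.9278 \cdot 10^{5}$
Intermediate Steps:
$\left(R{\left(37 \right)} + 698\right)^{2} = \left(\sqrt{16 - \frac{6}{37}} + 698\right)^{2} = \left(\sqrt{\frac{586}{37}} + 698\right)^{2} = \left(\frac{\sqrt{21682}}{37} + 698\right)^{2} = \left(698 + \frac{\sqrt{21682}}{37}\right)^{2}$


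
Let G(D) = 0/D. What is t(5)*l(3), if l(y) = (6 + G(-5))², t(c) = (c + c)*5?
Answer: 1800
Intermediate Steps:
G(D) = 0
t(c) = 10*c (t(c) = (2*c)*5 = 10*c)
l(y) = 36 (l(y) = (6 + 0)² = 6² = 36)
t(5)*l(3) = (10*5)*36 = 50*36 = 1800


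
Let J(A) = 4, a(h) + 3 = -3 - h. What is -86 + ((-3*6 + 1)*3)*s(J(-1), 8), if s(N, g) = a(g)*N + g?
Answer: 2362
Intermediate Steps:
a(h) = -6 - h (a(h) = -3 + (-3 - h) = -6 - h)
s(N, g) = g + N*(-6 - g) (s(N, g) = (-6 - g)*N + g = N*(-6 - g) + g = g + N*(-6 - g))
-86 + ((-3*6 + 1)*3)*s(J(-1), 8) = -86 + ((-3*6 + 1)*3)*(8 - 1*4*(6 + 8)) = -86 + ((-18 + 1)*3)*(8 - 1*4*14) = -86 + (-17*3)*(8 - 56) = -86 - 51*(-48) = -86 + 2448 = 2362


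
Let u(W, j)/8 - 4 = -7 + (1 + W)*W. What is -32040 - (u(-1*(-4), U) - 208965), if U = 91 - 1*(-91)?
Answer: 176789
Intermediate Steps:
U = 182 (U = 91 + 91 = 182)
u(W, j) = -24 + 8*W*(1 + W) (u(W, j) = 32 + 8*(-7 + (1 + W)*W) = 32 + 8*(-7 + W*(1 + W)) = 32 + (-56 + 8*W*(1 + W)) = -24 + 8*W*(1 + W))
-32040 - (u(-1*(-4), U) - 208965) = -32040 - ((-24 + 8*(-1*(-4)) + 8*(-1*(-4))²) - 208965) = -32040 - ((-24 + 8*4 + 8*4²) - 208965) = -32040 - ((-24 + 32 + 8*16) - 208965) = -32040 - ((-24 + 32 + 128) - 208965) = -32040 - (136 - 208965) = -32040 - 1*(-208829) = -32040 + 208829 = 176789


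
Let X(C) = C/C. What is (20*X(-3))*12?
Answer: 240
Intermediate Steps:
X(C) = 1
(20*X(-3))*12 = (20*1)*12 = 20*12 = 240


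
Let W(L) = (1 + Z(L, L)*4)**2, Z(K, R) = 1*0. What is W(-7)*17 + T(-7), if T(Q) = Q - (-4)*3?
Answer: 22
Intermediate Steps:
Z(K, R) = 0
W(L) = 1 (W(L) = (1 + 0*4)**2 = (1 + 0)**2 = 1**2 = 1)
T(Q) = 12 + Q (T(Q) = Q - 1*(-12) = Q + 12 = 12 + Q)
W(-7)*17 + T(-7) = 1*17 + (12 - 7) = 17 + 5 = 22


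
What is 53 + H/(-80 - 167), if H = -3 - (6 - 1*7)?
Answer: 13093/247 ≈ 53.008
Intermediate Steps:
H = -2 (H = -3 - (6 - 7) = -3 - 1*(-1) = -3 + 1 = -2)
53 + H/(-80 - 167) = 53 - 2/(-80 - 167) = 53 - 2/(-247) = 53 - 1/247*(-2) = 53 + 2/247 = 13093/247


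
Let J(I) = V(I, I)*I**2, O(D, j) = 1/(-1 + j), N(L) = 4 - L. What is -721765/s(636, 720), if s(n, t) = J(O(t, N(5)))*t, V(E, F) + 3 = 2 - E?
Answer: 144353/18 ≈ 8019.6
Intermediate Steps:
V(E, F) = -1 - E (V(E, F) = -3 + (2 - E) = -1 - E)
J(I) = I**2*(-1 - I) (J(I) = (-1 - I)*I**2 = I**2*(-1 - I))
s(n, t) = -t/8 (s(n, t) = ((1/(-1 + (4 - 1*5)))**2*(-1 - 1/(-1 + (4 - 1*5))))*t = ((1/(-1 + (4 - 5)))**2*(-1 - 1/(-1 + (4 - 5))))*t = ((1/(-1 - 1))**2*(-1 - 1/(-1 - 1)))*t = ((1/(-2))**2*(-1 - 1/(-2)))*t = ((-1/2)**2*(-1 - 1*(-1/2)))*t = ((-1 + 1/2)/4)*t = ((1/4)*(-1/2))*t = -t/8)
-721765/s(636, 720) = -721765/((-1/8*720)) = -721765/(-90) = -721765*(-1/90) = 144353/18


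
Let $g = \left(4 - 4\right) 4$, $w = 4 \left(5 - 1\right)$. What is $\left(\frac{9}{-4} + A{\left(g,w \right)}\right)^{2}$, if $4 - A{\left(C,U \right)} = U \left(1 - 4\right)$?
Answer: $\frac{39601}{16} \approx 2475.1$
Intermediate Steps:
$w = 16$ ($w = 4 \cdot 4 = 16$)
$g = 0$ ($g = 0 \cdot 4 = 0$)
$A{\left(C,U \right)} = 4 + 3 U$ ($A{\left(C,U \right)} = 4 - U \left(1 - 4\right) = 4 - U \left(-3\right) = 4 - - 3 U = 4 + 3 U$)
$\left(\frac{9}{-4} + A{\left(g,w \right)}\right)^{2} = \left(\frac{9}{-4} + \left(4 + 3 \cdot 16\right)\right)^{2} = \left(9 \left(- \frac{1}{4}\right) + \left(4 + 48\right)\right)^{2} = \left(- \frac{9}{4} + 52\right)^{2} = \left(\frac{199}{4}\right)^{2} = \frac{39601}{16}$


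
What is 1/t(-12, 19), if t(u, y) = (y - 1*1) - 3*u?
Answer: 1/54 ≈ 0.018519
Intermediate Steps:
t(u, y) = -1 + y - 3*u (t(u, y) = (y - 1) - 3*u = (-1 + y) - 3*u = -1 + y - 3*u)
1/t(-12, 19) = 1/(-1 + 19 - 3*(-12)) = 1/(-1 + 19 + 36) = 1/54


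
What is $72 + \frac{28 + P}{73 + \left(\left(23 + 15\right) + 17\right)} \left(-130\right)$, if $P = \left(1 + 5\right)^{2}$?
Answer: $7$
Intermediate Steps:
$P = 36$ ($P = 6^{2} = 36$)
$72 + \frac{28 + P}{73 + \left(\left(23 + 15\right) + 17\right)} \left(-130\right) = 72 + \frac{28 + 36}{73 + \left(\left(23 + 15\right) + 17\right)} \left(-130\right) = 72 + \frac{64}{73 + \left(38 + 17\right)} \left(-130\right) = 72 + \frac{64}{73 + 55} \left(-130\right) = 72 + \frac{64}{128} \left(-130\right) = 72 + 64 \cdot \frac{1}{128} \left(-130\right) = 72 + \frac{1}{2} \left(-130\right) = 72 - 65 = 7$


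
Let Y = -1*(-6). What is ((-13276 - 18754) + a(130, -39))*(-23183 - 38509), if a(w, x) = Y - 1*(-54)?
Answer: 1972293240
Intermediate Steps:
Y = 6
a(w, x) = 60 (a(w, x) = 6 - 1*(-54) = 6 + 54 = 60)
((-13276 - 18754) + a(130, -39))*(-23183 - 38509) = ((-13276 - 18754) + 60)*(-23183 - 38509) = (-32030 + 60)*(-61692) = -31970*(-61692) = 1972293240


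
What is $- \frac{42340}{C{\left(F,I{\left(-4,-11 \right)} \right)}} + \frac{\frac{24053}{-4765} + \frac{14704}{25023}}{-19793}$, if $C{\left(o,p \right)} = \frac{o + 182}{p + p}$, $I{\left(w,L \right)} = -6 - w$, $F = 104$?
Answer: $\frac{199845751541901037}{337481478453405} \approx 592.17$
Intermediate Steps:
$C{\left(o,p \right)} = \frac{182 + o}{2 p}$
$- \frac{42340}{C{\left(F,I{\left(-4,-11 \right)} \right)}} + \frac{\frac{24053}{-4765} + \frac{14704}{25023}}{-19793} = - \frac{42340}{\frac{1}{2} \frac{1}{-6 - -4} \left(182 + 104\right)} + \frac{\frac{24053}{-4765} + \frac{14704}{25023}}{-19793} = - \frac{42340}{\frac{1}{2} \frac{1}{-6 + 4} \cdot 286} + \left(24053 \left(- \frac{1}{4765}\right) + 14704 \cdot \frac{1}{25023}\right) \left(- \frac{1}{19793}\right) = - \frac{42340}{\frac{1}{2} \frac{1}{-2} \cdot 286} + \left(- \frac{24053}{4765} + \frac{14704}{25023}\right) \left(- \frac{1}{19793}\right) = - \frac{42340}{\frac{1}{2} \left(- \frac{1}{2}\right) 286} - - \frac{531813659}{2360010338835} = - \frac{42340}{- \frac{143}{2}} + \frac{531813659}{2360010338835} = \left(-42340\right) \left(- \frac{2}{143}\right) + \frac{531813659}{2360010338835} = \frac{84680}{143} + \frac{531813659}{2360010338835} = \frac{199845751541901037}{337481478453405}$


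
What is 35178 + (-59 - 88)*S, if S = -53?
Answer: 42969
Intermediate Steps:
35178 + (-59 - 88)*S = 35178 + (-59 - 88)*(-53) = 35178 - 147*(-53) = 35178 + 7791 = 42969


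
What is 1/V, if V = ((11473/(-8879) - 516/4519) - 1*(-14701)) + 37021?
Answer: 40124201/2075247496071 ≈ 1.9335e-5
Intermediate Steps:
V = 2075247496071/40124201 (V = ((11473*(-1/8879) - 516*1/4519) + 14701) + 37021 = ((-11473/8879 - 516/4519) + 14701) + 37021 = (-56428051/40124201 + 14701) + 37021 = 589809450850/40124201 + 37021 = 2075247496071/40124201 ≈ 51721.)
1/V = 1/(2075247496071/40124201) = 40124201/2075247496071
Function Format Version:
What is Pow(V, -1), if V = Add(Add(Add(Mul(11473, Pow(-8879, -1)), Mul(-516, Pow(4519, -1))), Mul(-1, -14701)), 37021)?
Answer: Rational(40124201, 2075247496071) ≈ 1.9335e-5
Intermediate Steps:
V = Rational(2075247496071, 40124201) (V = Add(Add(Add(Mul(11473, Rational(-1, 8879)), Mul(-516, Rational(1, 4519))), 14701), 37021) = Add(Add(Add(Rational(-11473, 8879), Rational(-516, 4519)), 14701), 37021) = Add(Add(Rational(-56428051, 40124201), 14701), 37021) = Add(Rational(589809450850, 40124201), 37021) = Rational(2075247496071, 40124201) ≈ 51721.)
Pow(V, -1) = Pow(Rational(2075247496071, 40124201), -1) = Rational(40124201, 2075247496071)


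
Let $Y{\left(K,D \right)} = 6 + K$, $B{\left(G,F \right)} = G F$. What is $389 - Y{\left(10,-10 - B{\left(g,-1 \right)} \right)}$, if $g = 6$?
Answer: $373$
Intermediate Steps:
$B{\left(G,F \right)} = F G$
$389 - Y{\left(10,-10 - B{\left(g,-1 \right)} \right)} = 389 - \left(6 + 10\right) = 389 - 16 = 373$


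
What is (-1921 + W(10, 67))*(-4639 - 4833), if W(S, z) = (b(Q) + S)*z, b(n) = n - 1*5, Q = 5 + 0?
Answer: 11849472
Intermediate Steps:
Q = 5
b(n) = -5 + n (b(n) = n - 5 = -5 + n)
W(S, z) = S*z (W(S, z) = ((-5 + 5) + S)*z = (0 + S)*z = S*z)
(-1921 + W(10, 67))*(-4639 - 4833) = (-1921 + 10*67)*(-4639 - 4833) = (-1921 + 670)*(-9472) = -1251*(-9472) = 11849472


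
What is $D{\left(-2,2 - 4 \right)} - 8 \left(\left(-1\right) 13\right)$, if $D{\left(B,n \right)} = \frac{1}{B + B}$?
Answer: $\frac{415}{4} \approx 103.75$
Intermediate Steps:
$D{\left(B,n \right)} = \frac{1}{2 B}$
$D{\left(-2,2 - 4 \right)} - 8 \left(\left(-1\right) 13\right) = \frac{1}{2 \left(-2\right)} - 8 \left(\left(-1\right) 13\right) = \frac{1}{2} \left(- \frac{1}{2}\right) - -104 = - \frac{1}{4} + 104 = \frac{415}{4}$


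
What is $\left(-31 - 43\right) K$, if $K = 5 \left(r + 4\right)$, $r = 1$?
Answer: $-1850$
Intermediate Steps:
$K = 25$ ($K = 5 \left(1 + 4\right) = 5 \cdot 5 = 25$)
$\left(-31 - 43\right) K = \left(-31 - 43\right) 25 = \left(-74\right) 25 = -1850$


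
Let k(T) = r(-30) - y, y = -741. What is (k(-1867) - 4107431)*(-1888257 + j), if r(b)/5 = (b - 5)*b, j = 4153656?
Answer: -9291398074560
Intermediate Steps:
r(b) = 5*b*(-5 + b) (r(b) = 5*((b - 5)*b) = 5*((-5 + b)*b) = 5*(b*(-5 + b)) = 5*b*(-5 + b))
k(T) = 5991 (k(T) = 5*(-30)*(-5 - 30) - 1*(-741) = 5*(-30)*(-35) + 741 = 5250 + 741 = 5991)
(k(-1867) - 4107431)*(-1888257 + j) = (5991 - 4107431)*(-1888257 + 4153656) = -4101440*2265399 = -9291398074560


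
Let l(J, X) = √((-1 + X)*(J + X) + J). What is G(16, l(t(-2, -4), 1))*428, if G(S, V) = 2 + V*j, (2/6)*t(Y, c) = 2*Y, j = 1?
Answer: 856 + 856*I*√3 ≈ 856.0 + 1482.6*I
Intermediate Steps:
t(Y, c) = 6*Y (t(Y, c) = 3*(2*Y) = 6*Y)
l(J, X) = √(J + (-1 + X)*(J + X))
G(S, V) = 2 + V (G(S, V) = 2 + V*1 = 2 + V)
G(16, l(t(-2, -4), 1))*428 = (2 + √(1*(-1 + 6*(-2) + 1)))*428 = (2 + √(1*(-1 - 12 + 1)))*428 = (2 + √(1*(-12)))*428 = (2 + √(-12))*428 = (2 + 2*I*√3)*428 = 856 + 856*I*√3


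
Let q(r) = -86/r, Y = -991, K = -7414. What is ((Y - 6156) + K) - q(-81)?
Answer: -1179527/81 ≈ -14562.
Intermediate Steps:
((Y - 6156) + K) - q(-81) = ((-991 - 6156) - 7414) - (-86)/(-81) = (-7147 - 7414) - (-86)*(-1)/81 = -14561 - 1*86/81 = -14561 - 86/81 = -1179527/81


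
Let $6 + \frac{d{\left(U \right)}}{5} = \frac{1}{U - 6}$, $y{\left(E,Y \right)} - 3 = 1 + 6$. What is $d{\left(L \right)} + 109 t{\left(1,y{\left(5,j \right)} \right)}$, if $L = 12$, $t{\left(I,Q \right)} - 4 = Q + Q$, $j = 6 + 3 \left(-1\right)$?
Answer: $\frac{15521}{6} \approx 2586.8$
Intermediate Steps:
$j = 3$ ($j = 6 - 3 = 3$)
$y{\left(E,Y \right)} = 10$ ($y{\left(E,Y \right)} = 3 + \left(1 + 6\right) = 3 + 7 = 10$)
$t{\left(I,Q \right)} = 4 + 2 Q$ ($t{\left(I,Q \right)} = 4 + \left(Q + Q\right) = 4 + 2 Q$)
$d{\left(U \right)} = -30 + \frac{5}{-6 + U}$ ($d{\left(U \right)} = -30 + \frac{5}{U - 6} = -30 + \frac{5}{-6 + U}$)
$d{\left(L \right)} + 109 t{\left(1,y{\left(5,j \right)} \right)} = \frac{5 \left(37 - 72\right)}{-6 + 12} + 109 \left(4 + 2 \cdot 10\right) = \frac{5 \left(37 - 72\right)}{6} + 109 \left(4 + 20\right) = 5 \cdot \frac{1}{6} \left(-35\right) + 109 \cdot 24 = - \frac{175}{6} + 2616 = \frac{15521}{6}$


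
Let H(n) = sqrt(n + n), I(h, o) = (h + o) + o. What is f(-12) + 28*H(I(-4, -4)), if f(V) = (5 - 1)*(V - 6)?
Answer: -72 + 56*I*sqrt(6) ≈ -72.0 + 137.17*I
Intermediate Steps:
I(h, o) = h + 2*o
f(V) = -24 + 4*V (f(V) = 4*(-6 + V) = -24 + 4*V)
H(n) = sqrt(2)*sqrt(n) (H(n) = sqrt(2*n) = sqrt(2)*sqrt(n))
f(-12) + 28*H(I(-4, -4)) = (-24 + 4*(-12)) + 28*(sqrt(2)*sqrt(-4 + 2*(-4))) = (-24 - 48) + 28*(sqrt(2)*sqrt(-4 - 8)) = -72 + 28*(sqrt(2)*sqrt(-12)) = -72 + 28*(sqrt(2)*(2*I*sqrt(3))) = -72 + 28*(2*I*sqrt(6)) = -72 + 56*I*sqrt(6)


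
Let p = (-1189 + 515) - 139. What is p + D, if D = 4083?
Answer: 3270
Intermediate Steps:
p = -813 (p = -674 - 139 = -813)
p + D = -813 + 4083 = 3270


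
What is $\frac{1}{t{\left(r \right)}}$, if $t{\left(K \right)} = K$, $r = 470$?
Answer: $\frac{1}{470} \approx 0.0021277$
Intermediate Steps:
$\frac{1}{t{\left(r \right)}} = \frac{1}{470}$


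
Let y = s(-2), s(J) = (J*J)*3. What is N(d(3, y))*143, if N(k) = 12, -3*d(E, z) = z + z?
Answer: 1716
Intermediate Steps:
s(J) = 3*J² (s(J) = J²*3 = 3*J²)
y = 12 (y = 3*(-2)² = 3*4 = 12)
d(E, z) = -2*z/3 (d(E, z) = -(z + z)/3 = -2*z/3)
N(d(3, y))*143 = 12*143 = 1716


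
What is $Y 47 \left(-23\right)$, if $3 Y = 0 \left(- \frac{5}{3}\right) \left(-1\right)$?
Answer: $0$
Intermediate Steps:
$Y = 0$ ($Y = \frac{0 \left(- \frac{5}{3}\right) \left(-1\right)}{3} = \frac{0 \left(-1\right)}{3} = \frac{1}{3} \cdot 0 = 0$)
$Y 47 \left(-23\right) = 0 \cdot 47 \left(-23\right) = 0 \left(-23\right) = 0$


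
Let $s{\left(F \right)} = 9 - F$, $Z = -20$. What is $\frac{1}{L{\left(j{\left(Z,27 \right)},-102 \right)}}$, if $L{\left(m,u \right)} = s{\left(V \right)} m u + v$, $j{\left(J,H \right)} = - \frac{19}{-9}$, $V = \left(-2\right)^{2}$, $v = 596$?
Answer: $- \frac{3}{1442} \approx -0.0020804$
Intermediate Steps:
$V = 4$
$j{\left(J,H \right)} = \frac{19}{9}$ ($j{\left(J,H \right)} = \left(-19\right) \left(- \frac{1}{9}\right) = \frac{19}{9}$)
$L{\left(m,u \right)} = 596 + 5 m u$ ($L{\left(m,u \right)} = \left(9 - 4\right) m u + 596 = 5 m u + 596 = 596 + 5 m u$)
$\frac{1}{L{\left(j{\left(Z,27 \right)},-102 \right)}} = \frac{1}{596 + 5 \cdot \frac{19}{9} \left(-102\right)} = \frac{1}{596 - \frac{3230}{3}} = \frac{1}{- \frac{1442}{3}} = - \frac{3}{1442}$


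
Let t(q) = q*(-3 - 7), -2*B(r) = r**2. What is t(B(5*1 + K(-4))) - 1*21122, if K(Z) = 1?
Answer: -20942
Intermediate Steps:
B(r) = -r**2/2
t(q) = -10*q (t(q) = q*(-10) = -10*q)
t(B(5*1 + K(-4))) - 1*21122 = -(-5)*(5*1 + 1)**2 - 1*21122 = -(-5)*(5 + 1)**2 - 21122 = -(-5)*6**2 - 21122 = -(-5)*36 - 21122 = -10*(-18) - 21122 = 180 - 21122 = -20942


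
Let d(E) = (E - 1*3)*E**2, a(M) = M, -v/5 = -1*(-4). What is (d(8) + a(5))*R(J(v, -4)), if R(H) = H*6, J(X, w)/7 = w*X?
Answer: 1092000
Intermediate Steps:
v = -20 (v = -(-5)*(-4) = -5*4 = -20)
J(X, w) = 7*X*w (J(X, w) = 7*(w*X) = 7*(X*w) = 7*X*w)
R(H) = 6*H
d(E) = E**2*(-3 + E) (d(E) = (E - 3)*E**2 = (-3 + E)*E**2 = E**2*(-3 + E))
(d(8) + a(5))*R(J(v, -4)) = (8**2*(-3 + 8) + 5)*(6*(7*(-20)*(-4))) = (64*5 + 5)*(6*560) = (320 + 5)*3360 = 325*3360 = 1092000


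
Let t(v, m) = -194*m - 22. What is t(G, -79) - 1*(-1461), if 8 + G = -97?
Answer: 16765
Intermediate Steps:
G = -105 (G = -8 - 97 = -105)
t(v, m) = -22 - 194*m
t(G, -79) - 1*(-1461) = (-22 - 194*(-79)) - 1*(-1461) = (-22 + 15326) + 1461 = 15304 + 1461 = 16765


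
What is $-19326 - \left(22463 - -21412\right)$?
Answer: $-63201$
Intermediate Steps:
$-19326 - \left(22463 - -21412\right) = -19326 - \left(22463 + 21412\right) = -19326 - 43875 = -63201$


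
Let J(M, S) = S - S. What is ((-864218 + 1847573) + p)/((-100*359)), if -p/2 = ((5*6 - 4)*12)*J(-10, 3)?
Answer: -196671/7180 ≈ -27.392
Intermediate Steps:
J(M, S) = 0
p = 0 (p = -2*(5*6 - 4)*12*0 = -2*(30 - 4)*12*0 = -2*26*12*0 = -624*0 = -2*0 = 0)
((-864218 + 1847573) + p)/((-100*359)) = ((-864218 + 1847573) + 0)/((-100*359)) = (983355 + 0)/(-35900) = 983355*(-1/35900) = -196671/7180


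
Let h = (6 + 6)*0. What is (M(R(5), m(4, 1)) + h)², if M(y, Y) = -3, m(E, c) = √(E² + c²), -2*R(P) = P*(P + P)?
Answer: 9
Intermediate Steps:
R(P) = -P² (R(P) = -P*(P + P)/2 = -P*2*P/2 = -P²)
h = 0 (h = 12*0 = 0)
(M(R(5), m(4, 1)) + h)² = (-3 + 0)² = (-3)² = 9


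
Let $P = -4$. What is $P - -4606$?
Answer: $4602$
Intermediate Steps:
$P - -4606 = -4 - -4606 = -4 + 4606 = 4602$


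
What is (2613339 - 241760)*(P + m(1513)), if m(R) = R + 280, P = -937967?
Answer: -2220210598746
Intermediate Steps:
m(R) = 280 + R
(2613339 - 241760)*(P + m(1513)) = (2613339 - 241760)*(-937967 + (280 + 1513)) = 2371579*(-937967 + 1793) = 2371579*(-936174) = -2220210598746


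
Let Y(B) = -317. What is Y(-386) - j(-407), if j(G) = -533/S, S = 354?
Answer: -111685/354 ≈ -315.49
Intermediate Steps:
j(G) = -533/354
Y(-386) - j(-407) = -317 - 1*(-533/354) = -317 + 533/354 = -111685/354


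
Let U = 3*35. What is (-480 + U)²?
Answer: 140625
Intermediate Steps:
U = 105
(-480 + U)² = (-480 + 105)² = (-375)² = 140625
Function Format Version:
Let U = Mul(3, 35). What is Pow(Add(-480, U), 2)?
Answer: 140625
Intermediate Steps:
U = 105
Pow(Add(-480, U), 2) = Pow(Add(-480, 105), 2) = Pow(-375, 2) = 140625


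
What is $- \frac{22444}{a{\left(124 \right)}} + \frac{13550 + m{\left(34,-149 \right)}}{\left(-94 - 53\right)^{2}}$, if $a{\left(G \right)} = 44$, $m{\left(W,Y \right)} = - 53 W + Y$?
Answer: $- \frac{17302930}{33957} \approx -509.55$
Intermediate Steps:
$m{\left(W,Y \right)} = Y - 53 W$
$- \frac{22444}{a{\left(124 \right)}} + \frac{13550 + m{\left(34,-149 \right)}}{\left(-94 - 53\right)^{2}} = - \frac{22444}{44} + \frac{13550 - 1951}{\left(-94 - 53\right)^{2}} = \left(-22444\right) \frac{1}{44} + \frac{13550 - 1951}{\left(-147\right)^{2}} = - \frac{5611}{11} + \frac{13550 - 1951}{21609} = - \frac{5611}{11} + 11599 \cdot \frac{1}{21609} = - \frac{5611}{11} + \frac{1657}{3087} = - \frac{17302930}{33957}$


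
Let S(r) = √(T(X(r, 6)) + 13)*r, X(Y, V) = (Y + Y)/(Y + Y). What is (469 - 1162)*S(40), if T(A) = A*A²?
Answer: -27720*√14 ≈ -1.0372e+5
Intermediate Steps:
X(Y, V) = 1 (X(Y, V) = (2*Y)/((2*Y)) = (2*Y)*(1/(2*Y)) = 1)
T(A) = A³
S(r) = r*√14 (S(r) = √(1³ + 13)*r = √(1 + 13)*r = √14*r = r*√14)
(469 - 1162)*S(40) = (469 - 1162)*(40*√14) = -27720*√14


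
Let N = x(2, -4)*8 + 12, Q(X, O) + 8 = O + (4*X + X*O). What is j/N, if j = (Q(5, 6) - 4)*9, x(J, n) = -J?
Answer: -99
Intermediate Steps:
Q(X, O) = -8 + O + 4*X + O*X (Q(X, O) = -8 + (O + (4*X + X*O)) = -8 + (O + (4*X + O*X)) = -8 + (O + 4*X + O*X) = -8 + O + 4*X + O*X)
j = 396 (j = ((-8 + 6 + 4*5 + 6*5) - 4)*9 = ((-8 + 6 + 20 + 30) - 4)*9 = (48 - 4)*9 = 44*9 = 396)
N = -4 (N = -1*2*8 + 12 = -2*8 + 12 = -16 + 12 = -4)
j/N = 396/(-4) = 396*(-¼) = -99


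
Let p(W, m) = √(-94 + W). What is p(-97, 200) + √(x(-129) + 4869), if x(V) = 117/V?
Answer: 28*√11481/43 + I*√191 ≈ 69.772 + 13.82*I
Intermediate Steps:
p(-97, 200) + √(x(-129) + 4869) = √(-94 - 97) + √(117/(-129) + 4869) = √(-191) + √(117*(-1/129) + 4869) = I*√191 + √(-39/43 + 4869) = I*√191 + √(209328/43) = I*√191 + 28*√11481/43 = 28*√11481/43 + I*√191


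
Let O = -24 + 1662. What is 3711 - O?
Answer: 2073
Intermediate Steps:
O = 1638
3711 - O = 3711 - 1*1638 = 3711 - 1638 = 2073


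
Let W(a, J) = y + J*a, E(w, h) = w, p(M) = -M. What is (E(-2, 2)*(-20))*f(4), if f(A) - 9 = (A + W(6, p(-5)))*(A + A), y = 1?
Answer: 11560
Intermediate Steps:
W(a, J) = 1 + J*a
f(A) = 9 + 2*A*(31 + A) (f(A) = 9 + (A + (1 - 1*(-5)*6))*(A + A) = 9 + (A + (1 + 5*6))*(2*A) = 9 + (A + (1 + 30))*(2*A) = 9 + (A + 31)*(2*A) = 9 + (31 + A)*(2*A) = 9 + 2*A*(31 + A))
(E(-2, 2)*(-20))*f(4) = (-2*(-20))*(9 + 2*4² + 62*4) = 40*(9 + 2*16 + 248) = 40*(9 + 32 + 248) = 40*289 = 11560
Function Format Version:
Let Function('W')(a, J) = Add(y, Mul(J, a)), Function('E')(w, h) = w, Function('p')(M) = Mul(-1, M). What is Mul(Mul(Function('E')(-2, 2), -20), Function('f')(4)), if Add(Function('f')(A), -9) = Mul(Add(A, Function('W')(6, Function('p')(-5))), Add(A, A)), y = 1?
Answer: 11560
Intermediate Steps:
Function('W')(a, J) = Add(1, Mul(J, a))
Function('f')(A) = Add(9, Mul(2, A, Add(31, A))) (Function('f')(A) = Add(9, Mul(Add(A, Add(1, Mul(Mul(-1, -5), 6))), Add(A, A))) = Add(9, Mul(Add(A, Add(1, Mul(5, 6))), Mul(2, A))) = Add(9, Mul(Add(A, Add(1, 30)), Mul(2, A))) = Add(9, Mul(Add(A, 31), Mul(2, A))) = Add(9, Mul(Add(31, A), Mul(2, A))) = Add(9, Mul(2, A, Add(31, A))))
Mul(Mul(Function('E')(-2, 2), -20), Function('f')(4)) = Mul(Mul(-2, -20), Add(9, Mul(2, Pow(4, 2)), Mul(62, 4))) = Mul(40, Add(9, Mul(2, 16), 248)) = Mul(40, Add(9, 32, 248)) = Mul(40, 289) = 11560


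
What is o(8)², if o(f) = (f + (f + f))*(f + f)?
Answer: 147456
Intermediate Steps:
o(f) = 6*f² (o(f) = (f + 2*f)*(2*f) = (3*f)*(2*f) = 6*f²)
o(8)² = (6*8²)² = (6*64)² = 384² = 147456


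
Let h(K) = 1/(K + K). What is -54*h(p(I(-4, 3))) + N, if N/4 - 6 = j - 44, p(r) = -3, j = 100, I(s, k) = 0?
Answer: 257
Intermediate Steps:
h(K) = 1/(2*K)
N = 248 (N = 24 + 4*(100 - 44) = 24 + 4*56 = 24 + 224 = 248)
-54*h(p(I(-4, 3))) + N = -27/(-3) + 248 = -27*(-1)/3 + 248 = -54*(-⅙) + 248 = 9 + 248 = 257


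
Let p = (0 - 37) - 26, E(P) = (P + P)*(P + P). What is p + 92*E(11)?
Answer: 44465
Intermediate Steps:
E(P) = 4*P² (E(P) = (2*P)*(2*P) = 4*P²)
p = -63 (p = -37 - 26 = -63)
p + 92*E(11) = -63 + 92*(4*11²) = -63 + 92*(4*121) = -63 + 92*484 = -63 + 44528 = 44465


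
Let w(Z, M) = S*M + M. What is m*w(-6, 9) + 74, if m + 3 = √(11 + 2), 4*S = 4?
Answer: 20 + 18*√13 ≈ 84.900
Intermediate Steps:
S = 1 (S = (¼)*4 = 1)
w(Z, M) = 2*M (w(Z, M) = 1*M + M = M + M = 2*M)
m = -3 + √13 (m = -3 + √(11 + 2) = -3 + √13 ≈ 0.60555)
m*w(-6, 9) + 74 = (-3 + √13)*(2*9) + 74 = (-3 + √13)*18 + 74 = (-54 + 18*√13) + 74 = 20 + 18*√13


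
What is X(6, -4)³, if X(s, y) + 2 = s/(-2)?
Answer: -125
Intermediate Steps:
X(s, y) = -2 - s/2 (X(s, y) = -2 + s/(-2) = -2 + s*(-½) = -2 - s/2)
X(6, -4)³ = (-2 - ½*6)³ = (-2 - 3)³ = (-5)³ = -125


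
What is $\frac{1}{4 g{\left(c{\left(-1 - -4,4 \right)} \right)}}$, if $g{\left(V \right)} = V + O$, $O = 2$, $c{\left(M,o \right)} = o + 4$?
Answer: $\frac{1}{40} \approx 0.025$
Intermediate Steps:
$c{\left(M,o \right)} = 4 + o$
$g{\left(V \right)} = 2 + V$ ($g{\left(V \right)} = V + 2 = 2 + V$)
$\frac{1}{4 g{\left(c{\left(-1 - -4,4 \right)} \right)}} = \frac{1}{4 \left(2 + \left(4 + 4\right)\right)} = \frac{1}{4 \left(2 + 8\right)} = \frac{1}{4 \cdot 10} = \frac{1}{40}$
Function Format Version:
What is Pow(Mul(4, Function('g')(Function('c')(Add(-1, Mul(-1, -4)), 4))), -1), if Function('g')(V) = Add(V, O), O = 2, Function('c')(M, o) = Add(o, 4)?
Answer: Rational(1, 40) ≈ 0.025000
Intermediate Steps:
Function('c')(M, o) = Add(4, o)
Function('g')(V) = Add(2, V) (Function('g')(V) = Add(V, 2) = Add(2, V))
Pow(Mul(4, Function('g')(Function('c')(Add(-1, Mul(-1, -4)), 4))), -1) = Pow(Mul(4, Add(2, Add(4, 4))), -1) = Pow(Mul(4, Add(2, 8)), -1) = Pow(Mul(4, 10), -1) = Pow(40, -1) = Rational(1, 40)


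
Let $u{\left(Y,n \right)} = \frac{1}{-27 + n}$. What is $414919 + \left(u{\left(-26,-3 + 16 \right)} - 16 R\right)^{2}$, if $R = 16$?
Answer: $\frac{94176349}{196} \approx 4.8049 \cdot 10^{5}$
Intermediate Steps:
$414919 + \left(u{\left(-26,-3 + 16 \right)} - 16 R\right)^{2} = 414919 + \left(\frac{1}{-27 + \left(-3 + 16\right)} - 256\right)^{2} = 414919 + \left(\frac{1}{-27 + 13} - 256\right)^{2} = 414919 + \left(\frac{1}{-14} - 256\right)^{2} = 414919 + \left(- \frac{1}{14} - 256\right)^{2} = 414919 + \left(- \frac{3585}{14}\right)^{2} = 414919 + \frac{12852225}{196} = \frac{94176349}{196}$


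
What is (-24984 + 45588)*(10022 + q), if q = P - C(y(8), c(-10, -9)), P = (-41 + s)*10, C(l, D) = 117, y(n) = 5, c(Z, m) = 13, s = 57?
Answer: 207379260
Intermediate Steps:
P = 160 (P = (-41 + 57)*10 = 16*10 = 160)
q = 43 (q = 160 - 1*117 = 160 - 117 = 43)
(-24984 + 45588)*(10022 + q) = (-24984 + 45588)*(10022 + 43) = 20604*10065 = 207379260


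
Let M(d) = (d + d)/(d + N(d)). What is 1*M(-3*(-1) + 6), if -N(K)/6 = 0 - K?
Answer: 2/7 ≈ 0.28571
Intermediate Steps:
N(K) = 6*K (N(K) = -6*(0 - K) = -(-6)*K = 6*K)
M(d) = 2/7 (M(d) = (d + d)/(d + 6*d) = (2*d)/((7*d)) = (2*d)*(1/(7*d)) = 2/7)
1*M(-3*(-1) + 6) = 1*(2/7) = 2/7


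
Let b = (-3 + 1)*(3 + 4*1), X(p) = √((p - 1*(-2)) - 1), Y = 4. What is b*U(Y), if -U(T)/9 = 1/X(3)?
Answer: 63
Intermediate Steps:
X(p) = √(1 + p) (X(p) = √((p + 2) - 1) = √((2 + p) - 1) = √(1 + p))
U(T) = -9/2 (U(T) = -9/√(1 + 3) = -9/(√4) = -9/2)
b = -14 (b = -2*(3 + 4) = -2*7 = -14)
b*U(Y) = -14*(-9/2) = 63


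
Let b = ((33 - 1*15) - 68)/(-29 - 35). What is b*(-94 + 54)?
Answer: -125/4 ≈ -31.250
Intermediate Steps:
b = 25/32 (b = ((33 - 15) - 68)/(-64) = (18 - 68)*(-1/64) = -50*(-1/64) = 25/32 ≈ 0.78125)
b*(-94 + 54) = 25*(-94 + 54)/32 = (25/32)*(-40) = -125/4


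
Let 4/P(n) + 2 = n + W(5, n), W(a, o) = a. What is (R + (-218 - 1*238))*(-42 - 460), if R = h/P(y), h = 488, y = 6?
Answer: -322284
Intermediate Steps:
P(n) = 4/(3 + n) (P(n) = 4/(-2 + (n + 5)) = 4/(-2 + (5 + n)) = 4/(3 + n))
R = 1098 (R = 488/((4/(3 + 6))) = 488/((4/9)) = 488/((4*(⅑))) = 488/(4/9) = 488*(9/4) = 1098)
(R + (-218 - 1*238))*(-42 - 460) = (1098 + (-218 - 1*238))*(-42 - 460) = (1098 + (-218 - 238))*(-502) = (1098 - 456)*(-502) = 642*(-502) = -322284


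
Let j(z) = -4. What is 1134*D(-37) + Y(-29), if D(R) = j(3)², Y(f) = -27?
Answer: 18117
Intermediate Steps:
D(R) = 16 (D(R) = (-4)² = 16)
1134*D(-37) + Y(-29) = 1134*16 - 27 = 18144 - 27 = 18117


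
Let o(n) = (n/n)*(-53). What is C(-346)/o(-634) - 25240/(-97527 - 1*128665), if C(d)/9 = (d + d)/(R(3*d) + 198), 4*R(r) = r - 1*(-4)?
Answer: -331947929/181321162 ≈ -1.8307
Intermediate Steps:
o(n) = -53 (o(n) = 1*(-53) = -53)
R(r) = 1 + r/4 (R(r) = (r - 1*(-4))/4 = (r + 4)/4 = (4 + r)/4 = 1 + r/4)
C(d) = 18*d/(199 + 3*d/4) (C(d) = 9*((d + d)/((1 + (3*d)/4) + 198)) = 9*((2*d)/((1 + 3*d/4) + 198)) = 9*((2*d)/(199 + 3*d/4)) = 9*(2*d/(199 + 3*d/4)) = 18*d/(199 + 3*d/4))
C(-346)/o(-634) - 25240/(-97527 - 1*128665) = (72*(-346)/(796 + 3*(-346)))/(-53) - 25240/(-97527 - 1*128665) = (72*(-346)/(796 - 1038))*(-1/53) - 25240/(-97527 - 128665) = (72*(-346)/(-242))*(-1/53) - 25240/(-226192) = (72*(-346)*(-1/242))*(-1/53) - 25240*(-1/226192) = (12456/121)*(-1/53) + 3155/28274 = -12456/6413 + 3155/28274 = -331947929/181321162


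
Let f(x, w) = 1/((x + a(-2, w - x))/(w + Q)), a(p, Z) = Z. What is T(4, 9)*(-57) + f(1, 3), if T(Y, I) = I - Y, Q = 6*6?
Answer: -272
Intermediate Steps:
Q = 36
f(x, w) = (36 + w)/w (f(x, w) = 1/((x + (w - x))/(w + 36)) = 1/(w/(36 + w)) = (36 + w)/w)
T(4, 9)*(-57) + f(1, 3) = (9 - 1*4)*(-57) + (36 + 3)/3 = (9 - 4)*(-57) + (1/3)*39 = 5*(-57) + 13 = -285 + 13 = -272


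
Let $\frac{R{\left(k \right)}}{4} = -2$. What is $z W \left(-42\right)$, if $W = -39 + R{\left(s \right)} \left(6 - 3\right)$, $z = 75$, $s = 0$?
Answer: $198450$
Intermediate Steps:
$R{\left(k \right)} = -8$ ($R{\left(k \right)} = 4 \left(-2\right) = -8$)
$W = -63$ ($W = -39 - 8 \left(6 - 3\right) = -39 - 24 = -63$)
$z W \left(-42\right) = 75 \left(-63\right) \left(-42\right) = \left(-4725\right) \left(-42\right) = 198450$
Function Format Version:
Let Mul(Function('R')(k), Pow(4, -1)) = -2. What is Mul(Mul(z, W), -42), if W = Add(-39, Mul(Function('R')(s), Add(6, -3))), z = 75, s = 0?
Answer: 198450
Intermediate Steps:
Function('R')(k) = -8 (Function('R')(k) = Mul(4, -2) = -8)
W = -63 (W = Add(-39, Mul(-8, Add(6, -3))) = Add(-39, Mul(-8, 3)) = Add(-39, -24) = -63)
Mul(Mul(z, W), -42) = Mul(Mul(75, -63), -42) = Mul(-4725, -42) = 198450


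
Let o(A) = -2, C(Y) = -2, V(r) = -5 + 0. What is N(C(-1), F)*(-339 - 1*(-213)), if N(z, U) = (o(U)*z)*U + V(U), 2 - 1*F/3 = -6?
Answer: -11466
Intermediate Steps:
V(r) = -5
F = 24 (F = 6 - 3*(-6) = 6 + 18 = 24)
N(z, U) = -5 - 2*U*z (N(z, U) = (-2*z)*U - 5 = -2*U*z - 5 = -5 - 2*U*z)
N(C(-1), F)*(-339 - 1*(-213)) = (-5 - 2*24*(-2))*(-339 - 1*(-213)) = (-5 + 96)*(-339 + 213) = 91*(-126) = -11466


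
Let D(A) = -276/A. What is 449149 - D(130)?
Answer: 29194823/65 ≈ 4.4915e+5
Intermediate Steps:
449149 - D(130) = 449149 - (-276)/130 = 449149 - 1*(-138/65) = 449149 + 138/65 = 29194823/65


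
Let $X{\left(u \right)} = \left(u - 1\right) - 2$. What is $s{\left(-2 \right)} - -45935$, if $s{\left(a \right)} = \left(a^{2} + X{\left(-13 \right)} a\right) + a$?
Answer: $45969$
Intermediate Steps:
$X{\left(u \right)} = -3 + u$ ($X{\left(u \right)} = \left(-1 + u\right) - 2 = -3 + u$)
$s{\left(a \right)} = a^{2} - 15 a$ ($s{\left(a \right)} = \left(a^{2} + \left(-3 - 13\right) a\right) + a = \left(a^{2} - 16 a\right) + a = a^{2} - 15 a$)
$s{\left(-2 \right)} - -45935 = - 2 \left(-15 - 2\right) - -45935 = \left(-2\right) \left(-17\right) + 45935 = 34 + 45935 = 45969$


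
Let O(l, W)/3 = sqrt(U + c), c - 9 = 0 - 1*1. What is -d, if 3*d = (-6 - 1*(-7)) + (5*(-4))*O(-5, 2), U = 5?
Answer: -1/3 + 20*sqrt(13) ≈ 71.778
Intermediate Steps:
c = 8 (c = 9 + (0 - 1*1) = 9 + (0 - 1) = 9 - 1 = 8)
O(l, W) = 3*sqrt(13) (O(l, W) = 3*sqrt(5 + 8) = 3*sqrt(13))
d = 1/3 - 20*sqrt(13) (d = ((-6 - 1*(-7)) + (5*(-4))*(3*sqrt(13)))/3 = ((-6 + 7) - 60*sqrt(13))/3 = (1 - 60*sqrt(13))/3 = 1/3 - 20*sqrt(13) ≈ -71.778)
-d = -(1/3 - 20*sqrt(13)) = -1/3 + 20*sqrt(13)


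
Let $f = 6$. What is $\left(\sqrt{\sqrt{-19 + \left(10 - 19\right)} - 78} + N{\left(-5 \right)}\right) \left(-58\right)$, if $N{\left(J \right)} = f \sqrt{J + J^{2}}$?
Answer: $- 696 \sqrt{5} - 58 \sqrt{-78 + 2 i \sqrt{7}} \approx -1573.7 - 512.54 i$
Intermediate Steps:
$N{\left(J \right)} = 6 \sqrt{J + J^{2}}$
$\left(\sqrt{\sqrt{-19 + \left(10 - 19\right)} - 78} + N{\left(-5 \right)}\right) \left(-58\right) = \left(\sqrt{\sqrt{-19 + \left(10 - 19\right)} - 78} + 6 \sqrt{- 5 \left(1 - 5\right)}\right) \left(-58\right) = \left(\sqrt{\sqrt{-19 + \left(10 - 19\right)} - 78} + 6 \sqrt{\left(-5\right) \left(-4\right)}\right) \left(-58\right) = \left(\sqrt{\sqrt{-19 - 9} - 78} + 6 \sqrt{20}\right) \left(-58\right) = \left(\sqrt{\sqrt{-28} - 78} + 6 \cdot 2 \sqrt{5}\right) \left(-58\right) = \left(\sqrt{2 i \sqrt{7} - 78} + 12 \sqrt{5}\right) \left(-58\right) = \left(\sqrt{-78 + 2 i \sqrt{7}} + 12 \sqrt{5}\right) \left(-58\right) = - 696 \sqrt{5} - 58 \sqrt{-78 + 2 i \sqrt{7}}$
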